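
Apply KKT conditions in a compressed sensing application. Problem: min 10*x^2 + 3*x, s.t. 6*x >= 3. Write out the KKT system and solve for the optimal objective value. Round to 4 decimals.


Step 1: Try lambda = 0 (constraint inactive).
x_unc = -3/(2*10) = -0.15
Check: 6*-0.15 = -0.9 < 3 -- violated!
Step 2: Constraint must be active: 6*x = 3
x* = 3/6 = 0.5
lambda = (2*10*0.5 + 3)/6 = 2.1667
Step 3: Compute optimal value.
f(x*) = 10*0.5^2 + 3*0.5 = 4.0


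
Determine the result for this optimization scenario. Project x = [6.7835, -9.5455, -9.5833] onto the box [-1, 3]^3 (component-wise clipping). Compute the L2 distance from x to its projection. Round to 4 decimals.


Project each component onto [-1, 3].
clip(6.7835) = 3.0, clip(-9.5455) = -1.0, clip(-9.5833) = -1.0
Projection = [3.0, -1.0, -1.0]
Squared diffs: [14.3149, 73.0256, 73.673]
Distance = sqrt(161.0135) = 12.6891


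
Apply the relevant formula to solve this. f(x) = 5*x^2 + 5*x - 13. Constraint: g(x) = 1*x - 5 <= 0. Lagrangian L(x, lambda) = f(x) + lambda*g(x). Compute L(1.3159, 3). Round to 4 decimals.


Step 1: Evaluate f(x).
f(1.3159) = 5*1.3159^2 + 5*1.3159 - 13 = 2.2375
Step 2: Evaluate g(x).
g(1.3159) = 1*1.3159 - 5 = -3.6841
Step 3: Compute Lagrangian.
L = 2.2375 + 3*-3.6841 = -8.8148


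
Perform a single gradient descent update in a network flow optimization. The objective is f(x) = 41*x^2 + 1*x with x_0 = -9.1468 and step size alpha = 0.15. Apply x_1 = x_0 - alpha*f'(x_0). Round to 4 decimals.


We compute the gradient at x_0 and apply the update.
f'(x) = 82*x + 1
f'(-9.1468) = 82*-9.1468 + 1 = -749.0376
x_1 = -9.1468 - 0.15*-749.0376 = 103.2088


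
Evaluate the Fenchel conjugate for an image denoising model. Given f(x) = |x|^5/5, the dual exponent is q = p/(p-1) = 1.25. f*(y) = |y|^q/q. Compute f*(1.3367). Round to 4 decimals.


The conjugate exponent q satisfies 1/p + 1/q = 1.
p = 5, so q = 5/(5 - 1) = 1.25
|y|^q = 1.3367^1.25 = 1.4373
f*(1.3367) = 1.4373 / 1.25 = 1.1498


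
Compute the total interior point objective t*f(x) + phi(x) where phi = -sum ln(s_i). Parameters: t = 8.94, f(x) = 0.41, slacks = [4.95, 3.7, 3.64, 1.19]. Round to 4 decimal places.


Step 1: Compute log-barrier.
ln values: [1.5994, 1.3083, 1.292, 0.174]
phi = -(1.5994 + 1.3083 + 1.292 + 0.174) = -4.3737
Step 2: Compute augmented objective.
t*f(x) = 8.94*0.41 = 3.6654
Total = 3.6654 - 4.3737 = -0.7083


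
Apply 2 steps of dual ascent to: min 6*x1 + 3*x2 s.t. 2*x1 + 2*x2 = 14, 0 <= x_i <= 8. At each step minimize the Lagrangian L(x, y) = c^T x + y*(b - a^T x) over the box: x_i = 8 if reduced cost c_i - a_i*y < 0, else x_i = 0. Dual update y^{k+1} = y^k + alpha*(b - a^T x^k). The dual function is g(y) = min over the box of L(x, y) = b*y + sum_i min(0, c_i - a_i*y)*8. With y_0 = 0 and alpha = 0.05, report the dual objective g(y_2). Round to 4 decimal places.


Dual ascent for LP: min 6*x1 + 3*x2, 2*x1 + 2*x2 = 14, 0 <= x_i <= 8
Step 1: y^k = 0.0, reduced costs: (6.0, 3.0)
  x^k = (0.0, 0.0), subgradient = b - a^T x = 14.0
  y^{k+1} = 0.0 + 0.05*14.0 = 0.7
Step 2: y^k = 0.7, reduced costs: (4.6, 1.6)
  x^k = (0.0, 0.0), subgradient = b - a^T x = 14.0
  y^{k+1} = 0.7 + 0.05*14.0 = 1.4
Dual objective at y_2 = 1.4: reduced costs (3.2, 0.2), box minimizer x = (0.0, 0.0)
g(y_2) = b*y + (c1 - a1*y)*x1 + (c2 - a2*y)*x2 = 14*1.4 + 3.2*0.0 + 0.2*0.0 = 19.6 + 0.0 + 0.0 = 19.6


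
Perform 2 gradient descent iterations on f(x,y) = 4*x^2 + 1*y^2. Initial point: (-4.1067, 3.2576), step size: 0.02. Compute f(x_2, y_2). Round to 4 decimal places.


Gradient descent on f(x,y) = 4*x^2 + 1*y^2.
Starting point: (-4.1067, 3.2576), alpha = 0.02
Step 1: grad_x = 2*4*-4.1067 = -32.8536, grad_y = 2*1*3.2576 = 6.5152
  x_1 = -4.1067 - 0.02*-32.8536 = -3.4496
  y_1 = 3.2576 - 0.02*6.5152 = 3.1273
Step 2: grad_x = 2*4*-3.4496 = -27.597, grad_y = 2*1*3.1273 = 6.2546
  x_2 = -3.4496 - 0.02*-27.597 = -2.8977
  y_2 = 3.1273 - 0.02*6.2546 = 3.0022
f(-2.8977, 3.0022) = 4*(-2.8977)^2 + 1*3.0022^2 = 42.5996


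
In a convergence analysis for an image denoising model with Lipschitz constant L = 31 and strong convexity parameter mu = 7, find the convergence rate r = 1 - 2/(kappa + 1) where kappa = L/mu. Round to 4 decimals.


Step 1: Compute the condition number.
kappa = L/mu = 31/7 = 4.4286
Step 2: Compute the convergence rate.
r = 1 - 2/(kappa + 1) = 1 - 2*mu/(L + mu) = (L - mu)/(L + mu) = 24/38 = 0.6316


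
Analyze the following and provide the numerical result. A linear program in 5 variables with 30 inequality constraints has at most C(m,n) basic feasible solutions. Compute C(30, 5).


Each vertex corresponds to some choice of n active constraints out of m, so the number of vertices is at most C(m, n) = m! / (n!(m-n)!).
m = 30, n = 5
Numerator: 30 * 29 * 28 * 27 * 26
Denominator: 5! = 120
C(30, 5) = 142506


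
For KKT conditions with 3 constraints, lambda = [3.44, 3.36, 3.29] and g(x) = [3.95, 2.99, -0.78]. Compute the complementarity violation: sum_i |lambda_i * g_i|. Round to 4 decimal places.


KKT complementary slackness check:
lambda_1 * g_1 = 3.44 * 3.95 = 13.588
lambda_2 * g_2 = 3.36 * 2.99 = 10.0464
lambda_3 * g_3 = 3.29 * -0.78 = -2.5662
Total violation = 13.588 + 10.0464 + 2.5662 = 26.2006


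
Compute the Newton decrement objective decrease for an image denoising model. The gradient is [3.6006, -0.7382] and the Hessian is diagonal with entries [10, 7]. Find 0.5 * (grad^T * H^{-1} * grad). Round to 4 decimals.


Step 1: H is diagonal, so H^(-1) * g = [0.3601, -0.1055].
Step 2: g^T H^(-1) g = sum_i g_i^2 / H_ii
  = (3.6006)^2/10 + (-0.7382)^2/7
  = 1.2964 + 0.0778 = 1.3743
Step 3: Objective decrease = 0.5 * g^T H^(-1) g = 0.6871


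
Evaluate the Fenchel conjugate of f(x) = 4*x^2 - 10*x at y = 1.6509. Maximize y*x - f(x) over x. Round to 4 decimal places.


f*(y) = sup_x {y*x - a*x^2 - b*x} = sup_x {(y-b)*x - a*x^2}
FOC: (y - b) - 2a*x = 0 => x* = (y - b)/(2a)
x* = (1.6509 + 10)/(2*4) = 1.4564
f*(1.6509) = (y-b)^2/(4a) = (1.6509 + 10)^2/(4*4)
= 135.7435/16 = 8.484


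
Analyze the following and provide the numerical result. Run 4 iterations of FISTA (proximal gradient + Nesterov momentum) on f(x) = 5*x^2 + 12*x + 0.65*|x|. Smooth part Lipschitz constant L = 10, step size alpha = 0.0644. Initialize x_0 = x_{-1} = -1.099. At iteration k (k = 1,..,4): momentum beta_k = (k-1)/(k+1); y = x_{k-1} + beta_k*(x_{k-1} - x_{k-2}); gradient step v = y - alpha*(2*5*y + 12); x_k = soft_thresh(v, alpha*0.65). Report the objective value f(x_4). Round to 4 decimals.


FISTA on f(x) = 5*x^2 + 12*x + 0.65*|x|
L = 10, alpha = 0.0644
Iteration 1: beta = 0.0, y = -1.099 + 0.0*(-1.099 + 1.099) = -1.099
  grad(y) = 1.01, v = y - alpha*grad = -1.164
  prox(v) = soft_thresh(-1.164, 0.0419) = -1.1222
Iteration 2: beta = 0.3333, y = -1.1222 + 0.3333*(-1.1222 + 1.099) = -1.1299
  grad(y) = 0.7009, v = y - alpha*grad = -1.175
  prox(v) = soft_thresh(-1.175, 0.0419) = -1.1332
Iteration 3: beta = 0.5, y = -1.1332 + 0.5*(-1.1332 + 1.1222) = -1.1387
  grad(y) = 0.6131, v = y - alpha*grad = -1.1782
  prox(v) = soft_thresh(-1.1782, 0.0419) = -1.1363
Iteration 4: beta = 0.6, y = -1.1363 + 0.6*(-1.1363 + 1.1332) = -1.1382
  grad(y) = 0.6181, v = y - alpha*grad = -1.178
  prox(v) = soft_thresh(-1.178, 0.0419) = -1.1361
f(x_4) = 5*(-1.1361)^2 + 12*(-1.1361) + 0.65*|-1.1361| = -6.4411


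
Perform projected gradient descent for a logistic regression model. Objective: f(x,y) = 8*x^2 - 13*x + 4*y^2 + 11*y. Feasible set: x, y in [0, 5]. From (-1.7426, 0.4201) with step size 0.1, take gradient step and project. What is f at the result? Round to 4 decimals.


Step 1: Compute gradient at (-1.7426, 0.4201).
grad_x = 2*8*-1.7426 - 13 = -40.8816
grad_y = 2*4*0.4201 + 11 = 14.3608
Step 2: Gradient step.
x_raw = -1.7426 - 0.1*-40.8816 = 2.3456
y_raw = 0.4201 - 0.1*14.3608 = -1.016
Step 3: Project onto [0, 5].
x_proj = clip(2.3456) = 2.3456
y_proj = clip(-1.016) = 0.0
Step 4: Evaluate f.
f(2.3456, 0.0) = 13.5209


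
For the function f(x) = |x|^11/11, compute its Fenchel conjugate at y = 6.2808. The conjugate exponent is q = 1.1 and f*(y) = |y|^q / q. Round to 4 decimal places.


The conjugate exponent q satisfies 1/p + 1/q = 1.
p = 11, so q = 11/(11 - 1) = 1.1
|y|^q = 6.2808^1.1 = 7.5477
f*(6.2808) = 7.5477 / 1.1 = 6.8616


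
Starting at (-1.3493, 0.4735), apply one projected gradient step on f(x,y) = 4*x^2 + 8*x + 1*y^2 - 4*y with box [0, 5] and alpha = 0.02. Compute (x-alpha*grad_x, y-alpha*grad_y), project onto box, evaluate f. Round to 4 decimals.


Step 1: Compute gradient at (-1.3493, 0.4735).
grad_x = 2*4*-1.3493 + 8 = -2.7944
grad_y = 2*1*0.4735 - 4 = -3.053
Step 2: Gradient step.
x_raw = -1.3493 - 0.02*-2.7944 = -1.2934
y_raw = 0.4735 - 0.02*-3.053 = 0.5346
Step 3: Project onto [0, 5].
x_proj = clip(-1.2934) = 0.0
y_proj = clip(0.5346) = 0.5346
Step 4: Evaluate f.
f(0.0, 0.5346) = -1.8525


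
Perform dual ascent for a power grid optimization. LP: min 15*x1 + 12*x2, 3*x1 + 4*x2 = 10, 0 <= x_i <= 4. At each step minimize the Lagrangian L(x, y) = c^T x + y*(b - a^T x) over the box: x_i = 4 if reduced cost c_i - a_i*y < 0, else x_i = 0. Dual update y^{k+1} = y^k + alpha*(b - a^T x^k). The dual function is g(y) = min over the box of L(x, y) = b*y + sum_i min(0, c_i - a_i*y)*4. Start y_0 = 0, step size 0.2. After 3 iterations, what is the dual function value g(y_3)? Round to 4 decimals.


Dual ascent for LP: min 15*x1 + 12*x2, 3*x1 + 4*x2 = 10, 0 <= x_i <= 4
Step 1: y^k = 0.0, reduced costs: (15.0, 12.0)
  x^k = (0.0, 0.0), subgradient = b - a^T x = 10.0
  y^{k+1} = 0.0 + 0.2*10.0 = 2.0
Step 2: y^k = 2.0, reduced costs: (9.0, 4.0)
  x^k = (0.0, 0.0), subgradient = b - a^T x = 10.0
  y^{k+1} = 2.0 + 0.2*10.0 = 4.0
Step 3: y^k = 4.0, reduced costs: (3.0, -4.0)
  x^k = (0.0, 4.0), subgradient = b - a^T x = -6.0
  y^{k+1} = 4.0 + 0.2*-6.0 = 2.8
Dual objective at y_3 = 2.8: reduced costs (6.6, 0.8), box minimizer x = (0.0, 0.0)
g(y_3) = b*y + (c1 - a1*y)*x1 + (c2 - a2*y)*x2 = 10*2.8 + 6.6*0.0 + 0.8*0.0 = 28.0 + 0.0 + 0.0 = 28.0


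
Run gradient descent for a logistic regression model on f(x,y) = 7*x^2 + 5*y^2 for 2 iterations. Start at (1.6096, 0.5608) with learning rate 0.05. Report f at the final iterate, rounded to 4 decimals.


Gradient descent on f(x,y) = 7*x^2 + 5*y^2.
Starting point: (1.6096, 0.5608), alpha = 0.05
Step 1: grad_x = 2*7*1.6096 = 22.5344, grad_y = 2*5*0.5608 = 5.608
  x_1 = 1.6096 - 0.05*22.5344 = 0.4829
  y_1 = 0.5608 - 0.05*5.608 = 0.2804
Step 2: grad_x = 2*7*0.4829 = 6.7603, grad_y = 2*5*0.2804 = 2.804
  x_2 = 0.4829 - 0.05*6.7603 = 0.1449
  y_2 = 0.2804 - 0.05*2.804 = 0.1402
f(0.1449, 0.1402) = 7*0.1449^2 + 5*0.1402^2 = 0.2452


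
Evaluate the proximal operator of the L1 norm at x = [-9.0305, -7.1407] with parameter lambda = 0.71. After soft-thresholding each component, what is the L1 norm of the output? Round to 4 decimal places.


Soft-thresholding with lambda = 0.71:
prox(-9.0305) = sign(-9.0305)*max(|-9.0305| - 0.71, 0) = -8.3205
prox(-7.1407) = sign(-7.1407)*max(|-7.1407| - 0.71, 0) = -6.4307
prox(x) = [-8.3205, -6.4307]
||prox(x)||_1 = 8.3205 + 6.4307 = 14.7512


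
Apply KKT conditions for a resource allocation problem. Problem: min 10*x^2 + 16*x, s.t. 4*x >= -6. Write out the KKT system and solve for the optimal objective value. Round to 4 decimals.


Step 1: Try lambda = 0 (constraint inactive).
Stationarity: 2*10*x + 16 = 0
x* = -16/(2*10) = -0.8
Check constraint: 4*-0.8 = -3.2 >= -6 -- satisfied.
Step 2: Compute optimal value.
f(x*) = 10*(-0.8)^2 + 16*(-0.8) = -6.4


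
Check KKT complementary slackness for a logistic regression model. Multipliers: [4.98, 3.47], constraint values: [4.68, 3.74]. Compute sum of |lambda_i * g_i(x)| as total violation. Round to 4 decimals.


KKT complementary slackness check:
lambda_1 * g_1 = 4.98 * 4.68 = 23.3064
lambda_2 * g_2 = 3.47 * 3.74 = 12.9778
Total violation = 23.3064 + 12.9778 = 36.2842


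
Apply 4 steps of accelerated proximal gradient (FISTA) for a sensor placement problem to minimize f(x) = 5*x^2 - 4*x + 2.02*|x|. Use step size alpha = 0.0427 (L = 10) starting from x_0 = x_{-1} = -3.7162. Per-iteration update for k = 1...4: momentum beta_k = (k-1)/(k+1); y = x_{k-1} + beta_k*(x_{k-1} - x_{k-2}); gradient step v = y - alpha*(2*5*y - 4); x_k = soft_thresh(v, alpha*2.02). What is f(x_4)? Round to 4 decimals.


FISTA on f(x) = 5*x^2 - 4*x + 2.02*|x|
L = 10, alpha = 0.0427
Iteration 1: beta = 0.0, y = -3.7162 + 0.0*(-3.7162 + 3.7162) = -3.7162
  grad(y) = -41.162, v = y - alpha*grad = -1.9586
  prox(v) = soft_thresh(-1.9586, 0.0863) = -1.8723
Iteration 2: beta = 0.3333, y = -1.8723 + 0.3333*(-1.8723 + 3.7162) = -1.2577
  grad(y) = -16.577, v = y - alpha*grad = -0.5499
  prox(v) = soft_thresh(-0.5499, 0.0863) = -0.4636
Iteration 3: beta = 0.5, y = -0.4636 + 0.5*(-0.4636 + 1.8723) = 0.2407
  grad(y) = -1.5925, v = y - alpha*grad = 0.3087
  prox(v) = soft_thresh(0.3087, 0.0863) = 0.2225
Iteration 4: beta = 0.6, y = 0.2225 + 0.6*(0.2225 + 0.4636) = 0.6342
  grad(y) = 2.3416, v = y - alpha*grad = 0.5342
  prox(v) = soft_thresh(0.5342, 0.0863) = 0.4479
f(x_4) = 5*0.4479^2 - 4*0.4479 + 2.02*|0.4479| = 0.1163


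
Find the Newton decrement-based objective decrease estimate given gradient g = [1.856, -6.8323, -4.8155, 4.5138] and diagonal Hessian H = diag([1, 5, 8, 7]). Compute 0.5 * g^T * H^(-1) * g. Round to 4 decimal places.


Step 1: H is diagonal, so H^(-1) * g = [1.856, -1.3665, -0.6019, 0.6448].
Step 2: g^T H^(-1) g = sum_i g_i^2 / H_ii
  = (1.856)^2/1 + (-6.8323)^2/5 + (-4.8155)^2/8 + (4.5138)^2/7
  = 3.4447 + 9.3361 + 2.8986 + 2.9106 = 18.5901
Step 3: Objective decrease = 0.5 * g^T H^(-1) g = 9.295


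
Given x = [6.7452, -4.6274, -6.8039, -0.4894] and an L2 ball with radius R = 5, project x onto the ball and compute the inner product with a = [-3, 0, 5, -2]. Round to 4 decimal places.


Step 1: Compute ||x|| (intermediates to 6 decimals).
||x|| = sqrt(6.7452^2 + (-4.6274)^2 + (-6.8039)^2 + (-0.4894)^2) = 10.650968
Step 2: Project.
Since ||x|| > R, scale = R/||x|| = 5/10.650968 = 0.469441, proj(x) = scale * x
proj(x) = [3.166473, -2.172291, -3.19403, -0.229744]
Step 3: Dot product.
a^T * proj(x) = -3*3.166473 + 0*(-2.172291) + 5*(-3.19403) - 2*(-0.229744) = -25.0101


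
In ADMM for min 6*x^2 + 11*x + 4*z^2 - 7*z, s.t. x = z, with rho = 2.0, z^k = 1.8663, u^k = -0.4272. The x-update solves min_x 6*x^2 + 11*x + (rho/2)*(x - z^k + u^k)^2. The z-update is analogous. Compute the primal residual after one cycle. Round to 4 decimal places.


ADMM iteration with rho = 2.0, z^k = 1.8663, u^k = -0.4272
Step 1: x-update.
Minimize 6*x^2 + 11*x + (2.0/2)*(x - 1.8663 - 0.4272)^2
FOC: (2*6 + 2.0)*x = -11 + 2.0*(1.8663 + 0.4272)
x^{k+1} = -0.4581
Step 2: z-update.
Minimize 4*z^2 - 7*z + (2.0/2)*(-0.4581 - z - 0.4272)^2
FOC: (2*4 + 2.0)*z = 7 + 2.0*(-0.4581 - 0.4272)
z^{k+1} = 0.5229
Step 3: u-update.
u^{k+1} = -0.4272 - 0.4581 - 0.5229 = -1.4082
Step 4: Primal residual = |-0.4581 - 0.5229| = 0.981


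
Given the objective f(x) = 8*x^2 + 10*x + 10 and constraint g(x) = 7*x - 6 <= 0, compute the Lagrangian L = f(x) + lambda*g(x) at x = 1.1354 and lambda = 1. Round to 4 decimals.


Step 1: Evaluate f(x).
f(1.1354) = 8*1.1354^2 + 10*1.1354 + 10 = 31.6671
Step 2: Evaluate g(x).
g(1.1354) = 7*1.1354 - 6 = 1.9478
Step 3: Compute Lagrangian.
L = 31.6671 + 1*1.9478 = 33.6149


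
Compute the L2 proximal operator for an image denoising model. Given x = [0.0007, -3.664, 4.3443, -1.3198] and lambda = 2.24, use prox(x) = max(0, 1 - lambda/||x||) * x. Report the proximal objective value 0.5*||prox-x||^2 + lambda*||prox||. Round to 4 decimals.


Step 1: Compute ||x||.
||x|| = 5.8344
Step 2: Compute scaling factor.
scale = max(0, 1 - 2.24/5.8344) = 0.6161
Step 3: prox(x) = [0.0004, -2.2573, 2.6764, -0.8131]
||prox(x)|| = 3.5944
Step 4: Proximal objective.
0.5*||prox-x||^2 = 2.5088
lambda*||prox|| = 8.0515
Total = 10.5602


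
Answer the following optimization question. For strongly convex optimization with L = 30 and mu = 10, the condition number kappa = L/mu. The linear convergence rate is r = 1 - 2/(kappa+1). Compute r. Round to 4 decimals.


Step 1: Compute the condition number.
kappa = L/mu = 30/10 = 3.0
Step 2: Compute the convergence rate.
r = 1 - 2/(kappa + 1) = 1 - 2*mu/(L + mu) = (L - mu)/(L + mu) = 20/40 = 0.5


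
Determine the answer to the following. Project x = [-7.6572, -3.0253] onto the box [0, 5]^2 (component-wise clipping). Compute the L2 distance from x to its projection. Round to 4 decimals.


Project each component onto [0, 5].
clip(-7.6572) = 0.0, clip(-3.0253) = 0.0
Projection = [0.0, 0.0]
Squared diffs: [58.6327, 9.1524]
Distance = sqrt(67.7851) = 8.2332


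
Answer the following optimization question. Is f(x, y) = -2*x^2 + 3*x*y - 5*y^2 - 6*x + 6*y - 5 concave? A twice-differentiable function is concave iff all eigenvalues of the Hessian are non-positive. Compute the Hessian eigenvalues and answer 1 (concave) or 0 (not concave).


The Hessian of f(x,y) = -2*x^2 + 3*x*y - 5*y^2 - 6*x + 6*y - 5 is:
H = [[-4, 3], [3, -10]]
Trace = -4 - 10 = -14
Determinant = -4*-10 - (3)^2 = 31
Discriminant = (-14)^2 - 4*31 = 72.0
Eigenvalues: lambda_1 = -11.2426, lambda_2 = -2.7574
The function is concave.

1


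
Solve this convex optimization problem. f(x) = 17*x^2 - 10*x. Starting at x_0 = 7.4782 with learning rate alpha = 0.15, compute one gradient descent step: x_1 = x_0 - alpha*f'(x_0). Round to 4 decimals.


We compute the gradient at x_0 and apply the update.
f'(x) = 34*x - 10
f'(7.4782) = 34*7.4782 - 10 = 244.2588
x_1 = 7.4782 - 0.15*244.2588 = -29.1606


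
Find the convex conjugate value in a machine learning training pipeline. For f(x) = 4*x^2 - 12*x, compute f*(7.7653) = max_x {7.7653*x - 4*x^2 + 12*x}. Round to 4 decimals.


f*(y) = sup_x {y*x - a*x^2 - b*x} = sup_x {(y-b)*x - a*x^2}
FOC: (y - b) - 2a*x = 0 => x* = (y - b)/(2a)
x* = (7.7653 + 12)/(2*4) = 2.4707
f*(7.7653) = (y-b)^2/(4a) = (7.7653 + 12)^2/(4*4)
= 390.6671/16 = 24.4167


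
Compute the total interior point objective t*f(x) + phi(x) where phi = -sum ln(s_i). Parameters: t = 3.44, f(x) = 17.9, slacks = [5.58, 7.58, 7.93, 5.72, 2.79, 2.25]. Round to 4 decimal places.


Step 1: Compute log-barrier.
ln values: [1.7192, 2.0255, 2.0707, 1.744, 1.026, 0.8109]
phi = -(1.7192 + 2.0255 + 2.0707 + 1.744 + 1.026 + 0.8109) = -9.3963
Step 2: Compute augmented objective.
t*f(x) = 3.44*17.9 = 61.576
Total = 61.576 - 9.3963 = 52.1797


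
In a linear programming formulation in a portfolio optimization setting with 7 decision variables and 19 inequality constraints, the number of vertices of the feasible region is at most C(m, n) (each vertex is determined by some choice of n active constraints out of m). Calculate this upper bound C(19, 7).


Each vertex corresponds to some choice of n active constraints out of m, so the number of vertices is at most C(m, n) = m! / (n!(m-n)!).
m = 19, n = 7
Numerator: 19 * 18 * 17 * 16 * 15 * 14 * 13
Denominator: 7! = 5040
C(19, 7) = 50388


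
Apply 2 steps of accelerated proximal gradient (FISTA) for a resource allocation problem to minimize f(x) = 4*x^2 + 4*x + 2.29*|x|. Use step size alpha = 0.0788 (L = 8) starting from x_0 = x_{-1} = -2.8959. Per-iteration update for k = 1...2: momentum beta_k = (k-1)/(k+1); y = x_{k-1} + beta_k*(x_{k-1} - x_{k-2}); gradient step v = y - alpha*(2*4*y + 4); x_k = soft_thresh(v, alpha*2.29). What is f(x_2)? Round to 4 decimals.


FISTA on f(x) = 4*x^2 + 4*x + 2.29*|x|
L = 8, alpha = 0.0788
Iteration 1: beta = 0.0, y = -2.8959 + 0.0*(-2.8959 + 2.8959) = -2.8959
  grad(y) = -19.1672, v = y - alpha*grad = -1.3855
  prox(v) = soft_thresh(-1.3855, 0.1805) = -1.2051
Iteration 2: beta = 0.3333, y = -1.2051 + 0.3333*(-1.2051 + 2.8959) = -0.6415
  grad(y) = -1.1317, v = y - alpha*grad = -0.5523
  prox(v) = soft_thresh(-0.5523, 0.1805) = -0.3718
f(x_2) = 4*(-0.3718)^2 + 4*(-0.3718) + 2.29*|-0.3718| = -0.0828


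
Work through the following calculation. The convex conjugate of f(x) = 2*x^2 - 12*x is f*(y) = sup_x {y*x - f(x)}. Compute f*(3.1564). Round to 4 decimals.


f*(y) = sup_x {y*x - a*x^2 - b*x} = sup_x {(y-b)*x - a*x^2}
FOC: (y - b) - 2a*x = 0 => x* = (y - b)/(2a)
x* = (3.1564 + 12)/(2*2) = 3.7891
f*(3.1564) = (y-b)^2/(4a) = (3.1564 + 12)^2/(4*2)
= 229.7165/8 = 28.7146


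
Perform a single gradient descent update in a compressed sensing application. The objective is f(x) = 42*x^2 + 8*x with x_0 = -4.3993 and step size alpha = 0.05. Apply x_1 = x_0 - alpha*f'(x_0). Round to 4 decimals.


We compute the gradient at x_0 and apply the update.
f'(x) = 84*x + 8
f'(-4.3993) = 84*-4.3993 + 8 = -361.5412
x_1 = -4.3993 - 0.05*-361.5412 = 13.6778


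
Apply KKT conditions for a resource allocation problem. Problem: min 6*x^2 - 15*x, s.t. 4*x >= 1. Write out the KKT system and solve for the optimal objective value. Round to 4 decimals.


Step 1: Try lambda = 0 (constraint inactive).
Stationarity: 2*6*x - 15 = 0
x* = 15/(2*6) = 1.25
Check constraint: 4*1.25 = 5.0 >= 1 -- satisfied.
Step 2: Compute optimal value.
f(x*) = 6*1.25^2 - 15*1.25 = -9.375


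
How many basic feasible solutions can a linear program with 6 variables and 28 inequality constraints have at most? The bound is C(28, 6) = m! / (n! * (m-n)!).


Each vertex corresponds to some choice of n active constraints out of m, so the number of vertices is at most C(m, n) = m! / (n!(m-n)!).
m = 28, n = 6
Numerator: 28 * 27 * 26 * 25 * 24 * 23
Denominator: 6! = 720
C(28, 6) = 376740


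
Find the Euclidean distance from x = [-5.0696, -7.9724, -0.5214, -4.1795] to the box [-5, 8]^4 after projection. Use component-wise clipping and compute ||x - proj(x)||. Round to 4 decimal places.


Project each component onto [-5, 8].
clip(-5.0696) = -5.0, clip(-7.9724) = -5.0, clip(-0.5214) = -0.5214, clip(-4.1795) = -4.1795
Projection = [-5.0, -5.0, -0.5214, -4.1795]
Squared diffs: [0.0048, 8.8352, 0.0, 0.0]
Distance = sqrt(8.84) = 2.9732


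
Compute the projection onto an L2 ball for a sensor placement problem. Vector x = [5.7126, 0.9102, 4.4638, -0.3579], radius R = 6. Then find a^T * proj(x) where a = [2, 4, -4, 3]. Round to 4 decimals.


Step 1: Compute ||x|| (intermediates to 6 decimals).
||x|| = sqrt(5.7126^2 + 0.9102^2 + 4.4638^2 + (-0.3579)^2) = 7.315454
Step 2: Project.
Since ||x|| > R, scale = R/||x|| = 6/7.315454 = 0.820181, proj(x) = scale * x
proj(x) = [4.685366, 0.746529, 3.661124, -0.293543]
Step 3: Dot product.
a^T * proj(x) = 2*4.685366 + 4*0.746529 - 4*3.661124 + 3*(-0.293543) = -3.1683


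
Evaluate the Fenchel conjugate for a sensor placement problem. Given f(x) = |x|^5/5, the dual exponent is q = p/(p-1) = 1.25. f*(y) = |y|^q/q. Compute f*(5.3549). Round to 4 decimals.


The conjugate exponent q satisfies 1/p + 1/q = 1.
p = 5, so q = 5/(5 - 1) = 1.25
|y|^q = 5.3549^1.25 = 8.1459
f*(5.3549) = 8.1459 / 1.25 = 6.5167


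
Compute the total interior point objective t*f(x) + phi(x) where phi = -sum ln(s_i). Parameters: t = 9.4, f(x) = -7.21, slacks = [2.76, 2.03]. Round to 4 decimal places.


Step 1: Compute log-barrier.
ln values: [1.0152, 0.708]
phi = -(1.0152 + 0.708) = -1.7233
Step 2: Compute augmented objective.
t*f(x) = 9.4*-7.21 = -67.774
Total = -67.774 - 1.7233 = -69.4973


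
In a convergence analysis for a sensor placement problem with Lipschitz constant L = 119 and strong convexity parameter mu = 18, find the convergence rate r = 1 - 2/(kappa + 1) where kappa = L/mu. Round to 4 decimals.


Step 1: Compute the condition number.
kappa = L/mu = 119/18 = 6.6111
Step 2: Compute the convergence rate.
r = 1 - 2/(kappa + 1) = 1 - 2*mu/(L + mu) = (L - mu)/(L + mu) = 101/137 = 0.7372


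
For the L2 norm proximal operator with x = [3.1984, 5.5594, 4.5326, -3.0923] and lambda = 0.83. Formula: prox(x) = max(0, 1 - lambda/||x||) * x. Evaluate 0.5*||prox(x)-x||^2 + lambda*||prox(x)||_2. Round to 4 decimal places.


Step 1: Compute ||x||.
||x|| = 8.4406
Step 2: Compute scaling factor.
scale = max(0, 1 - 0.83/8.4406) = 0.9017
Step 3: prox(x) = [2.8839, 5.0127, 4.0869, -2.7882]
||prox(x)|| = 7.6106
Step 4: Proximal objective.
0.5*||prox-x||^2 = 0.3445
lambda*||prox|| = 6.3168
Total = 6.6612


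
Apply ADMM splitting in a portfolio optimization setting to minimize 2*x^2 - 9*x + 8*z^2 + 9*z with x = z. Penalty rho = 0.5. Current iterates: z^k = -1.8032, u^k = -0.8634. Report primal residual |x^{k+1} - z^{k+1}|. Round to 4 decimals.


ADMM iteration with rho = 0.5, z^k = -1.8032, u^k = -0.8634
Step 1: x-update.
Minimize 2*x^2 - 9*x + (0.5/2)*(x + 1.8032 - 0.8634)^2
FOC: (2*2 + 0.5)*x = 9 + 0.5*(-1.8032 + 0.8634)
x^{k+1} = 1.8956
Step 2: z-update.
Minimize 8*z^2 + 9*z + (0.5/2)*(1.8956 - z - 0.8634)^2
FOC: (2*8 + 0.5)*z = -9 + 0.5*(1.8956 - 0.8634)
z^{k+1} = -0.5142
Step 3: u-update.
u^{k+1} = -0.8634 + 1.8956 + 0.5142 = 1.5464
Step 4: Primal residual = |1.8956 + 0.5142| = 2.4098


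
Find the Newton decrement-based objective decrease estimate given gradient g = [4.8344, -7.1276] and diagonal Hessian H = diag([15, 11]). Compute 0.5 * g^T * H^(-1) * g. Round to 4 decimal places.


Step 1: H is diagonal, so H^(-1) * g = [0.3223, -0.648].
Step 2: g^T H^(-1) g = sum_i g_i^2 / H_ii
  = (4.8344)^2/15 + (-7.1276)^2/11
  = 1.5581 + 4.6184 = 6.1765
Step 3: Objective decrease = 0.5 * g^T H^(-1) g = 3.0883


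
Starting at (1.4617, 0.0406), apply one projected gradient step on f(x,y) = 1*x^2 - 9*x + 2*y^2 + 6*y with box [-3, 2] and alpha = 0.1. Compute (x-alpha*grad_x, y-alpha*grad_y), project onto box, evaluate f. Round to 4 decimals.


Step 1: Compute gradient at (1.4617, 0.0406).
grad_x = 2*1*1.4617 - 9 = -6.0766
grad_y = 2*2*0.0406 + 6 = 6.1624
Step 2: Gradient step.
x_raw = 1.4617 - 0.1*-6.0766 = 2.0694
y_raw = 0.0406 - 0.1*6.1624 = -0.5756
Step 3: Project onto [-3, 2].
x_proj = clip(2.0694) = 2.0
y_proj = clip(-0.5756) = -0.5756
Step 4: Evaluate f.
f(2.0, -0.5756) = -16.7911


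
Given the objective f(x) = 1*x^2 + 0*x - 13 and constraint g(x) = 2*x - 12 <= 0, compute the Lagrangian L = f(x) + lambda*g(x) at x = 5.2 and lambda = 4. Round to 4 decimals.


Step 1: Evaluate f(x).
f(5.2) = 1*5.2^2 + 0*5.2 - 13 = 14.04
Step 2: Evaluate g(x).
g(5.2) = 2*5.2 - 12 = -1.6
Step 3: Compute Lagrangian.
L = 14.04 + 4*-1.6 = 7.64


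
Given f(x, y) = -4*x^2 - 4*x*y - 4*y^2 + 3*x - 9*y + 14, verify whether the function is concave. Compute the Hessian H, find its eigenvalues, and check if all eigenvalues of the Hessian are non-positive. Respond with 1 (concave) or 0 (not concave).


The Hessian of f(x,y) = -4*x^2 - 4*x*y - 4*y^2 + 3*x - 9*y + 14 is:
H = [[-8, -4], [-4, -8]]
Trace = -8 - 8 = -16
Determinant = -8*-8 - (-4)^2 = 48
Discriminant = (-16)^2 - 4*48 = 64.0
Eigenvalues: lambda_1 = -12.0, lambda_2 = -4.0
The function is concave.

1


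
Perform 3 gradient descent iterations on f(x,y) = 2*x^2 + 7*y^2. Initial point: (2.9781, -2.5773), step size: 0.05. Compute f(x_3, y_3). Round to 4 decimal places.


Gradient descent on f(x,y) = 2*x^2 + 7*y^2.
Starting point: (2.9781, -2.5773), alpha = 0.05
Step 1: grad_x = 2*2*2.9781 = 11.9124, grad_y = 2*7*-2.5773 = -36.0822
  x_1 = 2.9781 - 0.05*11.9124 = 2.3825
  y_1 = -2.5773 - 0.05*-36.0822 = -0.7732
Step 2: grad_x = 2*2*2.3825 = 9.5299, grad_y = 2*7*-0.7732 = -10.8247
  x_2 = 2.3825 - 0.05*9.5299 = 1.906
  y_2 = -0.7732 - 0.05*-10.8247 = -0.232
Step 3: grad_x = 2*2*1.906 = 7.6239, grad_y = 2*7*-0.232 = -3.2474
  x_3 = 1.906 - 0.05*7.6239 = 1.5248
  y_3 = -0.232 - 0.05*-3.2474 = -0.0696
f(1.5248, -0.0696) = 2*1.5248^2 + 7*(-0.0696)^2 = 4.6838


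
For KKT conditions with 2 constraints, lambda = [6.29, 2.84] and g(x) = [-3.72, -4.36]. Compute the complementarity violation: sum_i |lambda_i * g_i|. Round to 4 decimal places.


KKT complementary slackness check:
lambda_1 * g_1 = 6.29 * -3.72 = -23.3988
lambda_2 * g_2 = 2.84 * -4.36 = -12.3824
Total violation = 23.3988 + 12.3824 = 35.7812


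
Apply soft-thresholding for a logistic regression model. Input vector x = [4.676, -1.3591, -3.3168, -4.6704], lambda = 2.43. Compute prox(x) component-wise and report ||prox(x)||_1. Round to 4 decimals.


Soft-thresholding with lambda = 2.43:
prox(4.676) = sign(4.676)*max(|4.676| - 2.43, 0) = 2.246
prox(-1.3591) = sign(-1.3591)*max(|-1.3591| - 2.43, 0) = 0.0
prox(-3.3168) = sign(-3.3168)*max(|-3.3168| - 2.43, 0) = -0.8868
prox(-4.6704) = sign(-4.6704)*max(|-4.6704| - 2.43, 0) = -2.2404
prox(x) = [2.246, 0.0, -0.8868, -2.2404]
||prox(x)||_1 = 2.246 + 0.0 + 0.8868 + 2.2404 = 5.3732


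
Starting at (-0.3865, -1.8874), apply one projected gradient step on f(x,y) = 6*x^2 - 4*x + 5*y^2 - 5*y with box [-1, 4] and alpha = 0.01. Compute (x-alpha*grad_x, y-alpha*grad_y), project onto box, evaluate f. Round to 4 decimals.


Step 1: Compute gradient at (-0.3865, -1.8874).
grad_x = 2*6*-0.3865 - 4 = -8.638
grad_y = 2*5*-1.8874 - 5 = -23.874
Step 2: Gradient step.
x_raw = -0.3865 - 0.01*-8.638 = -0.3001
y_raw = -1.8874 - 0.01*-23.874 = -1.6487
Step 3: Project onto [-1, 4].
x_proj = clip(-0.3001) = -0.3001
y_proj = clip(-1.6487) = -1.0
Step 4: Evaluate f.
f(-0.3001, -1.0) = 11.7409


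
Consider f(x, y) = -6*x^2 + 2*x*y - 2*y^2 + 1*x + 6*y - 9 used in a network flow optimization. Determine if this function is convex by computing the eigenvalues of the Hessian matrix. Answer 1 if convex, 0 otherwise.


The Hessian of f(x,y) = -6*x^2 + 2*x*y - 2*y^2 + 1*x + 6*y - 9 is:
H = [[-12, 2], [2, -4]]
Trace = -12 - 4 = -16
Determinant = -12*-4 - (2)^2 = 44
Discriminant = (-16)^2 - 4*44 = 80.0
Eigenvalues: lambda_1 = -12.4721, lambda_2 = -3.5279
The function is not convex.

0


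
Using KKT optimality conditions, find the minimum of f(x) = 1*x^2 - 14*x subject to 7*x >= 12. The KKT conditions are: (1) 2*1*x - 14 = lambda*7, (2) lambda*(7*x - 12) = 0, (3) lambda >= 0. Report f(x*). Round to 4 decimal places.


Step 1: Try lambda = 0 (constraint inactive).
Stationarity: 2*1*x - 14 = 0
x* = 14/(2*1) = 7.0
Check constraint: 7*7.0 = 49.0 >= 12 -- satisfied.
Step 2: Compute optimal value.
f(x*) = 1*7.0^2 - 14*7.0 = -49.0


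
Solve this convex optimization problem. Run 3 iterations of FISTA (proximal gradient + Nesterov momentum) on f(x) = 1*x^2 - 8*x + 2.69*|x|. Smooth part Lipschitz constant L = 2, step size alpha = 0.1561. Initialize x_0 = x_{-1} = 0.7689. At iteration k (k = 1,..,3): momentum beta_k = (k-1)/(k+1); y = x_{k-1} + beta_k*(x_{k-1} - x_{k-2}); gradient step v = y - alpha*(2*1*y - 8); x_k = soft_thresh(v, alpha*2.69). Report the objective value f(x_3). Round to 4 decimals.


FISTA on f(x) = 1*x^2 - 8*x + 2.69*|x|
L = 2, alpha = 0.1561
Iteration 1: beta = 0.0, y = 0.7689 + 0.0*(0.7689 - 0.7689) = 0.7689
  grad(y) = -6.4622, v = y - alpha*grad = 1.7776
  prox(v) = soft_thresh(1.7776, 0.4199) = 1.3577
Iteration 2: beta = 0.3333, y = 1.3577 + 0.3333*(1.3577 - 0.7689) = 1.554
  grad(y) = -4.892, v = y - alpha*grad = 2.3177
  prox(v) = soft_thresh(2.3177, 0.4199) = 1.8977
Iteration 3: beta = 0.5, y = 1.8977 + 0.5*(1.8977 - 1.3577) = 2.1677
  grad(y) = -3.6645, v = y - alpha*grad = 2.7398
  prox(v) = soft_thresh(2.7398, 0.4199) = 2.3199
f(x_3) = 1*2.3199^2 - 8*2.3199 + 2.69*|2.3199| = -6.9367


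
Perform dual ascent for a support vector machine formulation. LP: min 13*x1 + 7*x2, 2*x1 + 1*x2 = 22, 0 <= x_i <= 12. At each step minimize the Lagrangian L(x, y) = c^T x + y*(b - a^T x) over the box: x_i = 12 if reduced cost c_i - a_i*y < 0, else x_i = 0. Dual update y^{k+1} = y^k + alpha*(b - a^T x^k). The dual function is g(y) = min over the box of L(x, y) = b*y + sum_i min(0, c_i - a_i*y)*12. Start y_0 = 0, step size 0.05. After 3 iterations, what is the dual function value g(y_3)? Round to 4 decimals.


Dual ascent for LP: min 13*x1 + 7*x2, 2*x1 + 1*x2 = 22, 0 <= x_i <= 12
Step 1: y^k = 0.0, reduced costs: (13.0, 7.0)
  x^k = (0.0, 0.0), subgradient = b - a^T x = 22.0
  y^{k+1} = 0.0 + 0.05*22.0 = 1.1
Step 2: y^k = 1.1, reduced costs: (10.8, 5.9)
  x^k = (0.0, 0.0), subgradient = b - a^T x = 22.0
  y^{k+1} = 1.1 + 0.05*22.0 = 2.2
Step 3: y^k = 2.2, reduced costs: (8.6, 4.8)
  x^k = (0.0, 0.0), subgradient = b - a^T x = 22.0
  y^{k+1} = 2.2 + 0.05*22.0 = 3.3
Dual objective at y_3 = 3.3: reduced costs (6.4, 3.7), box minimizer x = (0.0, 0.0)
g(y_3) = b*y + (c1 - a1*y)*x1 + (c2 - a2*y)*x2 = 22*3.3 + 6.4*0.0 + 3.7*0.0 = 72.6 + 0.0 + 0.0 = 72.6


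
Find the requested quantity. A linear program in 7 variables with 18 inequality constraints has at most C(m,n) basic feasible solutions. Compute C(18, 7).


Each vertex corresponds to some choice of n active constraints out of m, so the number of vertices is at most C(m, n) = m! / (n!(m-n)!).
m = 18, n = 7
Numerator: 18 * 17 * 16 * 15 * 14 * 13 * 12
Denominator: 7! = 5040
C(18, 7) = 31824


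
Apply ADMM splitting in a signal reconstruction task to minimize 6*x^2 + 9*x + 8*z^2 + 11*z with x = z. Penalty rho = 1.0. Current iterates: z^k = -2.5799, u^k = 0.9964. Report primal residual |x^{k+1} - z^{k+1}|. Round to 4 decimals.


ADMM iteration with rho = 1.0, z^k = -2.5799, u^k = 0.9964
Step 1: x-update.
Minimize 6*x^2 + 9*x + (1.0/2)*(x + 2.5799 + 0.9964)^2
FOC: (2*6 + 1.0)*x = -9 + 1.0*(-2.5799 - 0.9964)
x^{k+1} = -0.9674
Step 2: z-update.
Minimize 8*z^2 + 11*z + (1.0/2)*(-0.9674 - z + 0.9964)^2
FOC: (2*8 + 1.0)*z = -11 + 1.0*(-0.9674 + 0.9964)
z^{k+1} = -0.6454
Step 3: u-update.
u^{k+1} = 0.9964 - 0.9674 + 0.6454 = 0.6743
Step 4: Primal residual = |-0.9674 + 0.6454| = 0.3221


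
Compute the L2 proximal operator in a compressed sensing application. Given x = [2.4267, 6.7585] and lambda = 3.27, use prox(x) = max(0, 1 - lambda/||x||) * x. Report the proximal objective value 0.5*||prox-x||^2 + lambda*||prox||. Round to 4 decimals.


Step 1: Compute ||x||.
||x|| = 7.181
Step 2: Compute scaling factor.
scale = max(0, 1 - 3.27/7.181) = 0.5446
Step 3: prox(x) = [1.3217, 3.6809]
||prox(x)|| = 3.911
Step 4: Proximal objective.
0.5*||prox-x||^2 = 5.3465
lambda*||prox|| = 12.789
Total = 18.1353


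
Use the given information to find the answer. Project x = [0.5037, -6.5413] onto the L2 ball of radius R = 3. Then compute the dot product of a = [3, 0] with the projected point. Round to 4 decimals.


Step 1: Compute ||x|| (intermediates to 6 decimals).
||x|| = sqrt(0.5037^2 + (-6.5413)^2) = 6.560665
Step 2: Project.
Since ||x|| > R, scale = R/||x|| = 3/6.560665 = 0.457271, proj(x) = scale * x
proj(x) = [0.230327, -2.991147]
Step 3: Dot product.
a^T * proj(x) = 3*0.230327 + 0*(-2.991147) = 0.691


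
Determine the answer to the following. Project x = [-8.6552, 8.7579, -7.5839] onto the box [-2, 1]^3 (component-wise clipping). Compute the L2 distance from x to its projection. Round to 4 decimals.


Project each component onto [-2, 1].
clip(-8.6552) = -2.0, clip(8.7579) = 1.0, clip(-7.5839) = -2.0
Projection = [-2.0, 1.0, -2.0]
Squared diffs: [44.2917, 60.185, 31.1799]
Distance = sqrt(135.6566) = 11.6472


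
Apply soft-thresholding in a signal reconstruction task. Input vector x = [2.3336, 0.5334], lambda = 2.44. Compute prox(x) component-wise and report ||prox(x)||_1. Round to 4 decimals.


Soft-thresholding with lambda = 2.44:
prox(2.3336) = sign(2.3336)*max(|2.3336| - 2.44, 0) = 0.0
prox(0.5334) = sign(0.5334)*max(|0.5334| - 2.44, 0) = 0.0
prox(x) = [0.0, 0.0]
||prox(x)||_1 = 0.0 + 0.0 = 0.0


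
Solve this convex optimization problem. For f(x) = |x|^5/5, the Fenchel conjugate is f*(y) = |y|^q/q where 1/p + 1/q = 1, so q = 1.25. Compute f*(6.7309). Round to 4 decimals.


The conjugate exponent q satisfies 1/p + 1/q = 1.
p = 5, so q = 5/(5 - 1) = 1.25
|y|^q = 6.7309^1.25 = 10.8416
f*(6.7309) = 10.8416 / 1.25 = 8.6732


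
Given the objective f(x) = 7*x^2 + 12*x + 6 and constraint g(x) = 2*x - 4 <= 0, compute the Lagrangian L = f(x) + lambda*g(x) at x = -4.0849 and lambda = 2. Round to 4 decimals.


Step 1: Evaluate f(x).
f(-4.0849) = 7*(-4.0849)^2 + 12*(-4.0849) + 6 = 73.7861
Step 2: Evaluate g(x).
g(-4.0849) = 2*-4.0849 - 4 = -12.1698
Step 3: Compute Lagrangian.
L = 73.7861 + 2*-12.1698 = 49.4465


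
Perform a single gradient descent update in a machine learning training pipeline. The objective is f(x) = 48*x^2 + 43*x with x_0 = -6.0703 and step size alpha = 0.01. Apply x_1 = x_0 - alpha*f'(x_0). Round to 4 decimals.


We compute the gradient at x_0 and apply the update.
f'(x) = 96*x + 43
f'(-6.0703) = 96*-6.0703 + 43 = -539.7488
x_1 = -6.0703 - 0.01*-539.7488 = -0.6728


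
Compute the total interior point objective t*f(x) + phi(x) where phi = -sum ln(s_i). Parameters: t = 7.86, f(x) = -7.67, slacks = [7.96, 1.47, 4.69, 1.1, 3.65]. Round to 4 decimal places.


Step 1: Compute log-barrier.
ln values: [2.0744, 0.3853, 1.5454, 0.0953, 1.2947]
phi = -(2.0744 + 0.3853 + 1.5454 + 0.0953 + 1.2947) = -5.3952
Step 2: Compute augmented objective.
t*f(x) = 7.86*-7.67 = -60.2862
Total = -60.2862 - 5.3952 = -65.6814


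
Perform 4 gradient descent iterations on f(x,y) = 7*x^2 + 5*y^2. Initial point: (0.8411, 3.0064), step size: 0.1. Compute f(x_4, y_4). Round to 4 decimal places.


Gradient descent on f(x,y) = 7*x^2 + 5*y^2.
Starting point: (0.8411, 3.0064), alpha = 0.1
Step 1: grad_x = 2*7*0.8411 = 11.7754, grad_y = 2*5*3.0064 = 30.064
  x_1 = 0.8411 - 0.1*11.7754 = -0.3364
  y_1 = 3.0064 - 0.1*30.064 = 0.0
Step 2: grad_x = 2*7*-0.3364 = -4.7102, grad_y = 2*5*0.0 = 0.0
  x_2 = -0.3364 - 0.1*-4.7102 = 0.1346
  y_2 = 0.0 - 0.1*0.0 = 0.0
Step 3: grad_x = 2*7*0.1346 = 1.8841, grad_y = 2*5*0.0 = 0.0
  x_3 = 0.1346 - 0.1*1.8841 = -0.0538
  y_3 = 0.0 - 0.1*0.0 = 0.0
Step 4: grad_x = 2*7*-0.0538 = -0.7536, grad_y = 2*5*0.0 = 0.0
  x_4 = -0.0538 - 0.1*-0.7536 = 0.0215
  y_4 = 0.0 - 0.1*0.0 = 0.0
f(0.0215, 0.0) = 7*0.0215^2 + 5*0.0^2 = 0.0032


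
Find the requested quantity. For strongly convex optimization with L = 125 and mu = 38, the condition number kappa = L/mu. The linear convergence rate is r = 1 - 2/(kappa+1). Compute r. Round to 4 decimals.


Step 1: Compute the condition number.
kappa = L/mu = 125/38 = 3.2895
Step 2: Compute the convergence rate.
r = 1 - 2/(kappa + 1) = 1 - 2*mu/(L + mu) = (L - mu)/(L + mu) = 87/163 = 0.5337


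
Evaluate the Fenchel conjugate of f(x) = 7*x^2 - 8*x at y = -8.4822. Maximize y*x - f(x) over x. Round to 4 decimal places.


f*(y) = sup_x {y*x - a*x^2 - b*x} = sup_x {(y-b)*x - a*x^2}
FOC: (y - b) - 2a*x = 0 => x* = (y - b)/(2a)
x* = (-8.4822 + 8)/(2*7) = -0.0344
f*(-8.4822) = (y-b)^2/(4a) = (-8.4822 + 8)^2/(4*7)
= 0.2325/28 = 0.0083


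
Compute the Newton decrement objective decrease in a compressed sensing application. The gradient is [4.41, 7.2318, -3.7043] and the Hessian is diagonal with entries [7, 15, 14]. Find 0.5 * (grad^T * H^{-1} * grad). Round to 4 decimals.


Step 1: H is diagonal, so H^(-1) * g = [0.63, 0.4821, -0.2646].
Step 2: g^T H^(-1) g = sum_i g_i^2 / H_ii
  = (4.41)^2/7 + (7.2318)^2/15 + (-3.7043)^2/14
  = 2.7783 + 3.4866 + 0.9801 = 7.245
Step 3: Objective decrease = 0.5 * g^T H^(-1) g = 3.6225


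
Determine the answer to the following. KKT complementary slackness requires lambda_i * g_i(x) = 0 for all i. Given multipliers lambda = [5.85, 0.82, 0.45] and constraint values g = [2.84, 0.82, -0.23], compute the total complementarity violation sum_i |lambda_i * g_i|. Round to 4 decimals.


KKT complementary slackness check:
lambda_1 * g_1 = 5.85 * 2.84 = 16.614
lambda_2 * g_2 = 0.82 * 0.82 = 0.6724
lambda_3 * g_3 = 0.45 * -0.23 = -0.1035
Total violation = 16.614 + 0.6724 + 0.1035 = 17.3899


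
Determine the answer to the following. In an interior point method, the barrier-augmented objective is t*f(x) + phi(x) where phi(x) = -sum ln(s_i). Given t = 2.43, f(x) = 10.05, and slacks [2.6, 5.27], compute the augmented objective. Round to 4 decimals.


Step 1: Compute log-barrier.
ln values: [0.9555, 1.662]
phi = -(0.9555 + 1.662) = -2.6175
Step 2: Compute augmented objective.
t*f(x) = 2.43*10.05 = 24.4215
Total = 24.4215 - 2.6175 = 21.804


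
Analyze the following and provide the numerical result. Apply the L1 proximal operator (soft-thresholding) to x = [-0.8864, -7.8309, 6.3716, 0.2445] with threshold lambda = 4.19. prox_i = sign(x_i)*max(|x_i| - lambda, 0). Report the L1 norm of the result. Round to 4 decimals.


Soft-thresholding with lambda = 4.19:
prox(-0.8864) = sign(-0.8864)*max(|-0.8864| - 4.19, 0) = 0.0
prox(-7.8309) = sign(-7.8309)*max(|-7.8309| - 4.19, 0) = -3.6409
prox(6.3716) = sign(6.3716)*max(|6.3716| - 4.19, 0) = 2.1816
prox(0.2445) = sign(0.2445)*max(|0.2445| - 4.19, 0) = 0.0
prox(x) = [0.0, -3.6409, 2.1816, 0.0]
||prox(x)||_1 = 0.0 + 3.6409 + 2.1816 + 0.0 = 5.8225
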